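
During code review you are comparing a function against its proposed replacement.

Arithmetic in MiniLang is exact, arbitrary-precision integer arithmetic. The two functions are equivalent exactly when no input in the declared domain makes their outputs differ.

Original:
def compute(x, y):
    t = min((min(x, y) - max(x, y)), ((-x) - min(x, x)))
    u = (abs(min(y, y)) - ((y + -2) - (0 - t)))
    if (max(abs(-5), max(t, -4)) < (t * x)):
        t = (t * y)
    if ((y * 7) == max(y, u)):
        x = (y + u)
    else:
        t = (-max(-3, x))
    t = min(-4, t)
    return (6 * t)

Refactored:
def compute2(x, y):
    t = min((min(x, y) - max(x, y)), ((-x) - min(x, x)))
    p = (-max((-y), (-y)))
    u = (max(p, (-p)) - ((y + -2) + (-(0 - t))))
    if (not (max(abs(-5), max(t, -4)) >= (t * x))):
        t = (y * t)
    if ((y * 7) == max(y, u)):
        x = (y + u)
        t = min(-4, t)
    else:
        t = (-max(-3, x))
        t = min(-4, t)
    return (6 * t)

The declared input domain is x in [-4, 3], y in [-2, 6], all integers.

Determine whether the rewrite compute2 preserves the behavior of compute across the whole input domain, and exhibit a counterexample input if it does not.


Comparing the listings, the differences include: comparison usage differs; and local variable names differ; and statement counts differ; and min/max/abs usage differs; and arithmetic usage differs; and constant usage differs; and boolean connective usage differs.
As a probe, take x=-2, y=4: compute runs t := -6 | u := 8 | (max(abs(-5), max(t, -4)) < (t * x)): true | t := -24 | ((y * 7) == max(y, u)): false | t := 2 | t := -4 | result -24; compute2 runs t := -6 | p := 4 | u := 8 | (not (max(abs(-5), max(t, -4)) >= (t * x))): true | t := -24 | ((y * 7) == max(y, u)): false | t := 2 | t := -4 | result -24; both end at -24.
Across all 72 domain points the two functions coincide.
verdict: equivalent


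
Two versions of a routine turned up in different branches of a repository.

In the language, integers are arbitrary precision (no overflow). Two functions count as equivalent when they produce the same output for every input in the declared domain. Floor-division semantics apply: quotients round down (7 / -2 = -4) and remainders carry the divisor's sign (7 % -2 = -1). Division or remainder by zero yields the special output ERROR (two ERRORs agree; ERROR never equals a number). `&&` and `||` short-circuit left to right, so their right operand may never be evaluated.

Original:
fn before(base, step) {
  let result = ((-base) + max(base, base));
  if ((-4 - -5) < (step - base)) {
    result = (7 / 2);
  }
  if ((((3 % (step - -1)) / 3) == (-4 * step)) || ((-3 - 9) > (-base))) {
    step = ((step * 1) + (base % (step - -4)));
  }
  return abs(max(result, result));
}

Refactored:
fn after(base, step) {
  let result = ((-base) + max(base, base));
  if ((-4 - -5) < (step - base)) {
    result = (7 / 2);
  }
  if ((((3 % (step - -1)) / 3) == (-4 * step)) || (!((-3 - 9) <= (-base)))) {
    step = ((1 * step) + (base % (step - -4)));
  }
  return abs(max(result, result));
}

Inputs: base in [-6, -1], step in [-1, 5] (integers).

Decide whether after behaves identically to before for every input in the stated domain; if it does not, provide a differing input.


Equivalent — the differences include comparison usage differs; boolean connective usage differs, yet no declared input distinguishes the two.
One worked example (base=-1, step=3) — before: result=0, then ((-4 - -5) < (step - base)) is true, then result=3, then ((((3 % (step - -1)) / 3) == (-4 * step)) || ((-3 - 9) > (-base))) is false, then returns 3; after: result=0, then ((-4 - -5) < (step - base)) is true, then result=3, then ((((3 % (step - -1)) / 3) == (-4 * step)) || (!((-3 - 9) <= (-base)))) is false, then returns 3; agreement on 3.
Every one of the 42 inputs gives matching results.
verdict: equivalent


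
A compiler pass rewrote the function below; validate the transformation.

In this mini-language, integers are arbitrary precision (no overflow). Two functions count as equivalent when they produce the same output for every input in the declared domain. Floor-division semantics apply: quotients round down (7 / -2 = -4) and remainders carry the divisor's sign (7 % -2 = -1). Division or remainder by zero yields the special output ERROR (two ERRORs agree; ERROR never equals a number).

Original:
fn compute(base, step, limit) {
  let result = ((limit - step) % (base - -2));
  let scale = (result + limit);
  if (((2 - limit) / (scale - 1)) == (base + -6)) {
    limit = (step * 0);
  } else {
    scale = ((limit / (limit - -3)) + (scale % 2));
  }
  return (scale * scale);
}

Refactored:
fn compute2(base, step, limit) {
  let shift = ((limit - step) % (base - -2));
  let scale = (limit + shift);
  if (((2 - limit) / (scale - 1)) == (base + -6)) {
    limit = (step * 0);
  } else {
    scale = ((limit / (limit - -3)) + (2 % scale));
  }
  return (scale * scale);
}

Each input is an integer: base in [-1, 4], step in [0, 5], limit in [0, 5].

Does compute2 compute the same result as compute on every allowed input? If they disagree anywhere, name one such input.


Take base=-1, step=0, limit=0.
compute: result = 0; scale = 0; (((2 - limit) / (scale - 1)) == (base + -6)) -> false; scale = 0; return 0
compute2: shift = 0; scale = 0; (((2 - limit) / (scale - 1)) == (base + -6)) -> false; division by zero -> ERROR
0 against ERROR: the behavior changed.
verdict: not equivalent; witness: base=-1, step=0, limit=0


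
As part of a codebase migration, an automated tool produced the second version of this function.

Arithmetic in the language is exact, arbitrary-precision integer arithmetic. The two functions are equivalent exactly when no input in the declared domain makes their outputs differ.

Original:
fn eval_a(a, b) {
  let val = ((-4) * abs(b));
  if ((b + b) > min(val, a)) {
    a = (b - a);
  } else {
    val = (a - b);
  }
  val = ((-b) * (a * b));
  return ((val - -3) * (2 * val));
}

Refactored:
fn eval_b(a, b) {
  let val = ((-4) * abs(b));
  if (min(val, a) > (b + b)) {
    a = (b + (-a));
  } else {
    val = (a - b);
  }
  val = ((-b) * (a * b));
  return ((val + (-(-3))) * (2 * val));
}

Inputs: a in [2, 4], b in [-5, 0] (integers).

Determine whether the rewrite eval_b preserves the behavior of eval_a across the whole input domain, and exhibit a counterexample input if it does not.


Evaluate both at a=2, b=-5.
eval_a: val becomes -20; next ((b + b) > min(val, a)) evaluates to true; next a becomes -7; next val becomes 175; next final value 62300
eval_b: val becomes -20; next (min(val, a) > (b + b)) evaluates to false; next val becomes 7; next val becomes -50; next final value 4700
62300 and 4700 differ, so these are not the same function on this domain.
verdict: not equivalent; witness: a=2, b=-5


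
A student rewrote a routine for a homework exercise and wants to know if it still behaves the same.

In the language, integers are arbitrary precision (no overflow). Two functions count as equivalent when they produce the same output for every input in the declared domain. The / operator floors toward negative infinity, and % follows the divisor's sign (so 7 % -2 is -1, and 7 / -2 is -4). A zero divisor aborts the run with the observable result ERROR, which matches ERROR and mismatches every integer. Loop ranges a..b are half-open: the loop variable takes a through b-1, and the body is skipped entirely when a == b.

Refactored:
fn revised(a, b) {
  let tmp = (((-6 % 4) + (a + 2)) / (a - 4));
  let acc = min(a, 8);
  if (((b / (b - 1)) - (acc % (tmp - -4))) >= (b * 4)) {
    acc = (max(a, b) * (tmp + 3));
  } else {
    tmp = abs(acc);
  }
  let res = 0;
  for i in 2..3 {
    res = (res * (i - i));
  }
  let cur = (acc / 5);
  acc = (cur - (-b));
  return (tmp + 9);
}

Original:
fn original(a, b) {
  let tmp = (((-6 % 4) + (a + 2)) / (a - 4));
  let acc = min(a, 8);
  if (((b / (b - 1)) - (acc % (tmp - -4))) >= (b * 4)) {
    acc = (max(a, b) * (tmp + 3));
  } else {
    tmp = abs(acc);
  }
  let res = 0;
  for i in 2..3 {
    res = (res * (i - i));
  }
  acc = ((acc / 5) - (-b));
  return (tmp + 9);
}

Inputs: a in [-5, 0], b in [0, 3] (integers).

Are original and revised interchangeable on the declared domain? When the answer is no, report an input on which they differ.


Side by side, the visible changes include: local variable names differ, plus statement counts differ.
One worked example (a=-1, b=3) — original: tmp=-1, then acc=-1, then (((b / (b - 1)) - (acc % (tmp - -4))) >= (b * 4)) is false, then tmp=1, then res=0, then (i=2), then res=0, then acc=2, then returns 10; revised: tmp=-1, then acc=-1, then (((b / (b - 1)) - (acc % (tmp - -4))) >= (b * 4)) is false, then tmp=1, then res=0, then (i=2), then res=0, then cur=-1, then acc=2, then returns 10; agreement on 10.
Across all 24 domain points the two functions coincide.
verdict: equivalent


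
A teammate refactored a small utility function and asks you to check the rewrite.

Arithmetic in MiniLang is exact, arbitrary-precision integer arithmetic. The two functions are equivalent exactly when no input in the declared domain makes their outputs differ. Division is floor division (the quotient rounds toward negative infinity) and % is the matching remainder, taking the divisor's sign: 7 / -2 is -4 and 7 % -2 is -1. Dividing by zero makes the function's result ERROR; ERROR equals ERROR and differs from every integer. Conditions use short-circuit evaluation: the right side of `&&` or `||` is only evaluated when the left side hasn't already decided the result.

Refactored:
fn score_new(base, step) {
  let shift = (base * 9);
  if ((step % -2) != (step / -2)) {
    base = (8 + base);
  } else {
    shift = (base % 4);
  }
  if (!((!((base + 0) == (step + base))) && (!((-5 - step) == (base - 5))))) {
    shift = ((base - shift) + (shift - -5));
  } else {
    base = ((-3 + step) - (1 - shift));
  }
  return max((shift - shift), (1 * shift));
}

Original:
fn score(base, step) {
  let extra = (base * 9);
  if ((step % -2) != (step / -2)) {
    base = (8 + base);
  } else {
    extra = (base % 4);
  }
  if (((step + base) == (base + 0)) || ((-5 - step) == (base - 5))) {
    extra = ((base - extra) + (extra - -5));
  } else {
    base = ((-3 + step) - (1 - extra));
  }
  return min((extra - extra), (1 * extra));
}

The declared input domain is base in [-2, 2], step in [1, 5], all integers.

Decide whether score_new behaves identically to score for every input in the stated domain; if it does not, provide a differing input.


Run the pair on base=-2, step=1.
score: extra = -18; ((step % -2) != (step / -2)) -> false; extra = 2; (((step + base) == (base + 0)) || ((-5 - step) == (base - 5))) -> false; base = -1; return 0
score_new: shift = -18; ((step % -2) != (step / -2)) -> false; shift = 2; (!((!((base + 0) == (step + base))) && (!((-5 - step) == (base - 5))))) -> false; base = -1; return 2
0 vs 2 — the two versions disagree here.
verdict: not equivalent; witness: base=-2, step=1


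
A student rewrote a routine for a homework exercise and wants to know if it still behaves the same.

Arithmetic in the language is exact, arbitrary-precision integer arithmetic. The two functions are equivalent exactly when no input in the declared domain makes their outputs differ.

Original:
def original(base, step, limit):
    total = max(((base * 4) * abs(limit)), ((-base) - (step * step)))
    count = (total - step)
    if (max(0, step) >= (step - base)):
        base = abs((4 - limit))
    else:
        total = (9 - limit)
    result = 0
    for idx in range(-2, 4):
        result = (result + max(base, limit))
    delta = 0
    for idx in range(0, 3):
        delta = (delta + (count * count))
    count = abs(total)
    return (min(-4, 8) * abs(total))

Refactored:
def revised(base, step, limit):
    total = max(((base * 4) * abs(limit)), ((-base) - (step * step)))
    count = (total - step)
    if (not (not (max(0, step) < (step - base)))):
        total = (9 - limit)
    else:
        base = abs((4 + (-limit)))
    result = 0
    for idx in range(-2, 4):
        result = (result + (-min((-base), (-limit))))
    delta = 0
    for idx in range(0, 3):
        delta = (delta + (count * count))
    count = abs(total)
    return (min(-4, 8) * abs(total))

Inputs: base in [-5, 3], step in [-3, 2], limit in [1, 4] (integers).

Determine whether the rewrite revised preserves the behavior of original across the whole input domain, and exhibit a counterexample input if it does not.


Behavior is preserved: although comparison usage differs; boolean connective usage differs; min/max/abs usage differs; arithmetic usage differs, the outputs never diverge.
One worked example (base=-1, step=-1, limit=1) — original: total := 0 | count := 1 | (max(0, step) >= (step - base)): true | base := 3 | result := 0 | iter idx=-2: | result := 3 | iter idx=-1: | result := 6 | iter idx=0: | result := 9 | iter idx=1: | result := 12 | iter idx=2: | result := 15 | iter idx=3: | result := 18 | delta := 0 | iter idx=0: | delta := 1 | iter idx=1: | delta := 2 | iter idx=2: | delta := 3 | count := 0 | result 0; revised: total := 0 | count := 1 | (not (not (max(0, step) < (step - base)))): false | base := 3 | result := 0 | iter idx=-2: | result := 3 | iter idx=-1: | result := 6 | iter idx=0: | result := 9 | iter idx=1: | result := 12 | iter idx=2: | result := 15 | iter idx=3: | result := 18 | delta := 0 | iter idx=0: | delta := 1 | iter idx=1: | delta := 2 | iter idx=2: | delta := 3 | count := 0 | result 0; agreement on 0.
Sweeping the whole domain (216 inputs) finds no disagreement.
verdict: equivalent


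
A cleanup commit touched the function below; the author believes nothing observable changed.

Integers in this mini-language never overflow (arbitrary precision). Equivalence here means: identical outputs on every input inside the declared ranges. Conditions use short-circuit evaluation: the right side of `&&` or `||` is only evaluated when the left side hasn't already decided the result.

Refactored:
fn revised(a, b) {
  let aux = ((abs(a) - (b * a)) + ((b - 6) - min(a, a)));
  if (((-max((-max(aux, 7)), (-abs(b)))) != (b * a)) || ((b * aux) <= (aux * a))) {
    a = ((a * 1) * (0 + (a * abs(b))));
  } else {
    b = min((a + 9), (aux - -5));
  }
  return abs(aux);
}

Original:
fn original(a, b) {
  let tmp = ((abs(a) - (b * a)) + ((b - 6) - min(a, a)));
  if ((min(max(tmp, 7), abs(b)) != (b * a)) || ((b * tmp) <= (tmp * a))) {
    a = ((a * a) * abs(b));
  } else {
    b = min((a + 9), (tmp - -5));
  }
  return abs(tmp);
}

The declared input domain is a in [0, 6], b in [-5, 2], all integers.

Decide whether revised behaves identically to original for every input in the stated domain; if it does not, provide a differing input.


Reading the diff, among the changes: arithmetic usage differs, and min/max/abs usage differs, and constant usage differs, and local variable names differ.
Tracing a=1, b=1: original: tmp becomes -6; next ((min(max(tmp, 7), abs(b)) != (b * a)) || ((b * tmp) <= (tmp * a))) evaluates to true; next a becomes 1; next final value 6 | revised: aux becomes -6; next (((-max((-max(aux, 7)), (-abs(b)))) != (b * a)) || ((b * aux) <= (aux * a))) evaluates to true; next a becomes 1; next final value 6 — matching result 6.
An exhaustive pass over the 56 declared inputs shows identical outputs.
verdict: equivalent


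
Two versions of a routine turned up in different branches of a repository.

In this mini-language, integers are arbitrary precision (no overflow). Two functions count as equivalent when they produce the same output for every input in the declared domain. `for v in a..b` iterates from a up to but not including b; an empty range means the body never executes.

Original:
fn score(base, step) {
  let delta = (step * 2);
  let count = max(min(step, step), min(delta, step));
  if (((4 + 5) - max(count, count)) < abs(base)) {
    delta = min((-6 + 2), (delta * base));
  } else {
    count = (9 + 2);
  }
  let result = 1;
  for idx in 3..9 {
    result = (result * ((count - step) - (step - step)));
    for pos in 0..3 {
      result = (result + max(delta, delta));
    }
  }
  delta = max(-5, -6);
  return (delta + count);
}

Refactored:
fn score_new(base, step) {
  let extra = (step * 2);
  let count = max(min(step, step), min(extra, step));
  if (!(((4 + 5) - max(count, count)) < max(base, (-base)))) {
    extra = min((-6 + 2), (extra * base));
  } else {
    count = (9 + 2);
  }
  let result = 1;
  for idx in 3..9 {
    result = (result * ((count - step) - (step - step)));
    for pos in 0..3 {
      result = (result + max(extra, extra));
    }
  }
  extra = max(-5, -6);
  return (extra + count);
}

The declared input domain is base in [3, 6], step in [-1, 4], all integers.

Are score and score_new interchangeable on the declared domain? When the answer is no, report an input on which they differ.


Run the pair on base=3, step=-1.
score: delta = -2; count = -1; (((4 + 5) - max(count, count)) < abs(base)) -> false; count = 11; result = 1; [idx=3]; result = 12; [pos=0]; result = 10; [pos=1]; result = 8; [pos=2]; result = 6; [idx=4]; result = 72; [pos=0]; result = 70; [pos=1]; result = 68; [pos=2]; result = 66; [idx=5]; result = 792; [pos=0]; result = 790; [pos=1]; result = 788; [pos=2]; result = 786; [idx=6]; result = 9432; [pos=0]; result = 9430; [pos=1]; result = 9428; [pos=2]; result = 9426; [idx=7]; result = 113112; [pos=0]; result = 113110; [pos=1]; result = 113108; [pos=2]; result = 113106; [idx=8]; result = 1357272; [pos=0]; result = 1357270; [pos=1]; result = 1357268; [pos=2]; result = 1357266; delta = -5; return 6
score_new: extra = -2; count = -1; (!(((4 + 5) - max(count, count)) < max(base, (-base)))) -> true; extra = -6; result = 1; [idx=3]; result = 0; [pos=0]; result = -6; [pos=1]; result = -12; [pos=2]; result = -18; [idx=4]; result = 0; [pos=0]; result = -6; [pos=1]; result = -12; [pos=2]; result = -18; [idx=5]; result = 0; [pos=0]; result = -6; [pos=1]; result = -12; [pos=2]; result = -18; [idx=6]; result = 0; [pos=0]; result = -6; [pos=1]; result = -12; [pos=2]; result = -18; [idx=7]; result = 0; [pos=0]; result = -6; [pos=1]; result = -12; [pos=2]; result = -18; [idx=8]; result = 0; [pos=0]; result = -6; [pos=1]; result = -12; [pos=2]; result = -18; extra = -5; return -6
6 vs -6 — the two versions disagree here.
verdict: not equivalent; witness: base=3, step=-1


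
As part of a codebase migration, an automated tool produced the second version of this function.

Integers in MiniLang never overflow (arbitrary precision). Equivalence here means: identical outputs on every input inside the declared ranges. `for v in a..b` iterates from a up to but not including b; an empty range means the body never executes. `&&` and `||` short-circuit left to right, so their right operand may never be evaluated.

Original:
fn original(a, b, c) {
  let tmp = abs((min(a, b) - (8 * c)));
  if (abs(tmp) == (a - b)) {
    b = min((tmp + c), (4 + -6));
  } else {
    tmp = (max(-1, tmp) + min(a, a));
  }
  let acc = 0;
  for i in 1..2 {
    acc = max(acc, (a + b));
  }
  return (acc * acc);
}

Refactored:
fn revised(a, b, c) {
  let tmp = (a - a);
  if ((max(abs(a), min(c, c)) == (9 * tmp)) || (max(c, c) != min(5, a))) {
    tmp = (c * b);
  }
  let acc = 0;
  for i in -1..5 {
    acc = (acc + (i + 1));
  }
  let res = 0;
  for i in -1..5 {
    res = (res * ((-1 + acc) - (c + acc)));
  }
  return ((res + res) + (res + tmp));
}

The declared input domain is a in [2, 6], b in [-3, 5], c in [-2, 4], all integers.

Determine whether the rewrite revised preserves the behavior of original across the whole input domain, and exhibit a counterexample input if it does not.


There is a counterexample at a=2, b=-3, c=-2: 0 on one side, 6 on the other.
original: tmp = 13; (abs(tmp) == (a - b)) -> false; tmp = 15; acc = 0; [i=1]; acc = 0; return 0
revised: tmp = 0; ((max(abs(a), min(c, c)) == (9 * tmp)) || (max(c, c) != min(5, a))) -> true; tmp = 6; acc = 0; [i=-1]; acc = 0; [i=0]; acc = 1; [i=1]; acc = 3; [i=2]; acc = 6; [i=3]; acc = 10; [i=4]; acc = 15; res = 0; [i=-1]; res = 0; [i=0]; res = 0; [i=1]; res = 0; [i=2]; res = 0; [i=3]; res = 0; [i=4]; res = 0; return 6
verdict: not equivalent; witness: a=2, b=-3, c=-2


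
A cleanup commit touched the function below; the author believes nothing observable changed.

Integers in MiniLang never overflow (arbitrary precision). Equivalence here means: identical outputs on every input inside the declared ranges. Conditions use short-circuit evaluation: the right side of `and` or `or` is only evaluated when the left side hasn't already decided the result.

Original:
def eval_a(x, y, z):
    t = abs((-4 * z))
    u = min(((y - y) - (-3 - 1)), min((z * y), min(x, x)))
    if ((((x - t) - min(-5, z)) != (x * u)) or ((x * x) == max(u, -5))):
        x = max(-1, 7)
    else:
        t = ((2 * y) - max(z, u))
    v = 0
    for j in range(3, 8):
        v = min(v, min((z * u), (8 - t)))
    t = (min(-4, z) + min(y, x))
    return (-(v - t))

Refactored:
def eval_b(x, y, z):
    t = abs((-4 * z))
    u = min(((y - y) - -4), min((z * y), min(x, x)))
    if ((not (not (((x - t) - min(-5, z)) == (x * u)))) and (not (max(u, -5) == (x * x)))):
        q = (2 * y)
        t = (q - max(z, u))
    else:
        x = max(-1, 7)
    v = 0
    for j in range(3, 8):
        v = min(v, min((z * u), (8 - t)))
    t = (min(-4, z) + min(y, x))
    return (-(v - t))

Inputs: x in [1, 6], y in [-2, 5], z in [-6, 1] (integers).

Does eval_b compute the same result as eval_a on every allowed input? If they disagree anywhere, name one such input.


Equivalent — the differences include boolean connective usage differs, plus arithmetic usage differs, plus local variable names differ, plus constant usage differs, plus comparison usage differs, plus statement counts differ, yet no declared input distinguishes the two.
As a probe, take x=4, y=-2, z=1: eval_a runs t becomes 4; next u becomes -2; next ((((x - t) - min(-5, z)) != (x * u)) or ((x * x) == max(u, -5))) evaluates to true; next x becomes 7; next v becomes 0; next at j=3:; next v becomes -2; next at j=4:; next v becomes -2; next at j=5:; next v becomes -2; next at j=6:; next v becomes -2; next at j=7:; next v becomes -2; next t becomes -6; next final value -4; eval_b runs t becomes 4; next u becomes -2; next ((not (not (((x - t) - min(-5, z)) == (x * u)))) and (not (max(u, -5) == (x * x)))) evaluates to false; next x becomes 7; next v becomes 0; next at j=3:; next v becomes -2; next at j=4:; next v becomes -2; next at j=5:; next v becomes -2; next at j=6:; next v becomes -2; next at j=7:; next v becomes -2; next t becomes -6; next final value -4; both end at -4.
Across all 384 domain points the two functions coincide.
verdict: equivalent


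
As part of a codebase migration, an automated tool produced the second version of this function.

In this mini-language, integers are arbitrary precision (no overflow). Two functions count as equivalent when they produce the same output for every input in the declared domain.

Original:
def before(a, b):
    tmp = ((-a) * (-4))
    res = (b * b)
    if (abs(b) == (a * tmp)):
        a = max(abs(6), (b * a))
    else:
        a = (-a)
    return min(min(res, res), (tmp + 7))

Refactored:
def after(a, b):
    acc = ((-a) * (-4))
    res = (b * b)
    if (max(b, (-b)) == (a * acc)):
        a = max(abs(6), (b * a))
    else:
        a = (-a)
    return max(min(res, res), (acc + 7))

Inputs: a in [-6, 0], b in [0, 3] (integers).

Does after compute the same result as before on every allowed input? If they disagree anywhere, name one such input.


Take a=-6, b=0.
before: tmp=-24, then res=0, then (abs(b) == (a * tmp)) is false, then a=6, then returns -17
after: acc=-24, then res=0, then (max(b, (-b)) == (a * acc)) is false, then a=6, then returns 0
-17 vs 0 — the two versions disagree here.
verdict: not equivalent; witness: a=-6, b=0


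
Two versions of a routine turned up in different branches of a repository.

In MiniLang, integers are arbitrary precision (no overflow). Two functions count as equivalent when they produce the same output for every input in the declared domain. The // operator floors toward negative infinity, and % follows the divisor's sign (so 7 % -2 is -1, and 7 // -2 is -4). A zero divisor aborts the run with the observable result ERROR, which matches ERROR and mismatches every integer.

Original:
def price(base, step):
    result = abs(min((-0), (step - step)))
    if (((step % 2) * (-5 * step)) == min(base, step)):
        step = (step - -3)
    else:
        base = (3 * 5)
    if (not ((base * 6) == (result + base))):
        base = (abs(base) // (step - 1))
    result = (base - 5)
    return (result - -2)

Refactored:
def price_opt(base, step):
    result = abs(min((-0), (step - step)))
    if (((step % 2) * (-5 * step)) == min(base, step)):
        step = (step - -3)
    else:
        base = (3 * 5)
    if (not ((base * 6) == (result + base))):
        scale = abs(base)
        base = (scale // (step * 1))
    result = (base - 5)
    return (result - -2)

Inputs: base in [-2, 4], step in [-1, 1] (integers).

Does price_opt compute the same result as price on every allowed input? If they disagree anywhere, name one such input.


There is a counterexample at base=-2, step=-1: -11 on one side, -18 on the other.
price: result becomes 0; next (((step % 2) * (-5 * step)) == min(base, step)) evaluates to false; next base becomes 15; next (not ((base * 6) == (result + base))) evaluates to true; next base becomes -8; next result becomes -13; next final value -11
price_opt: result becomes 0; next (((step % 2) * (-5 * step)) == min(base, step)) evaluates to false; next base becomes 15; next (not ((base * 6) == (result + base))) evaluates to true; next scale becomes 15; next base becomes -15; next result becomes -20; next final value -18
verdict: not equivalent; witness: base=-2, step=-1


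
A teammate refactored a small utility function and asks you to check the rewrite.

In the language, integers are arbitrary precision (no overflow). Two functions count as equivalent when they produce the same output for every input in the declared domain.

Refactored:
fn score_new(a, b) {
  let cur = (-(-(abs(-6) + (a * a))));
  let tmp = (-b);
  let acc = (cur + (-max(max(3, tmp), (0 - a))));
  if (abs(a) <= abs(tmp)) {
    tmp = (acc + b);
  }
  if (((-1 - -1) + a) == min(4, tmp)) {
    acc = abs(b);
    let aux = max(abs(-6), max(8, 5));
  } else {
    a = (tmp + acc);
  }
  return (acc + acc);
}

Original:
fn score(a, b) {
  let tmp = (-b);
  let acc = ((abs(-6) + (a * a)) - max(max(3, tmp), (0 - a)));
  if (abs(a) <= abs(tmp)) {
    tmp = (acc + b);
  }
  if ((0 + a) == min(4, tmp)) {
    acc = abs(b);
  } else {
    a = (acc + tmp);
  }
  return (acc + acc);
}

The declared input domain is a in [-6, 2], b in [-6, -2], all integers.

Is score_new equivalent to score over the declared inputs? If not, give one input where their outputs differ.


A substantive addition is an assignment to `aux` whose value nothing reads; no result depends on it.
One worked example (a=-5, b=-4) — score: tmp = 4; acc = 26; (abs(a) <= abs(tmp)) -> false; ((0 + a) == min(4, tmp)) -> false; a = 30; return 52; score_new: cur = 31; tmp = 4; acc = 26; (abs(a) <= abs(tmp)) -> false; (((-1 - -1) + a) == min(4, tmp)) -> false; a = 30; return 52; agreement on 52.
Across all 45 domain points the two functions coincide.
verdict: equivalent


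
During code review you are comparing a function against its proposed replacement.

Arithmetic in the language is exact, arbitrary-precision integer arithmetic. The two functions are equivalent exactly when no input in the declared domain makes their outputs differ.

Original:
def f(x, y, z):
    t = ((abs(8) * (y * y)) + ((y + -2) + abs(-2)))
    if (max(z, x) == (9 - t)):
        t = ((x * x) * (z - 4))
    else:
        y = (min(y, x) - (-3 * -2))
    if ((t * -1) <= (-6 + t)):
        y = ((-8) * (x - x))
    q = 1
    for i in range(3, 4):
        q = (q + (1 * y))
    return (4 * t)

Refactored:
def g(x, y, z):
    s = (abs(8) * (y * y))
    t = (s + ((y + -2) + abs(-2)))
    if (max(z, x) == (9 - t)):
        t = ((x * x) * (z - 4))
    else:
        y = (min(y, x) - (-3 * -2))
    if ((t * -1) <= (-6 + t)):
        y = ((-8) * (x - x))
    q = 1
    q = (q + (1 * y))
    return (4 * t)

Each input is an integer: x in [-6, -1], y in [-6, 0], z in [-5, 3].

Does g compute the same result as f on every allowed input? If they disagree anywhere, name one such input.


Behavior is preserved: although local variable names differ; and loop structure differs, the outputs never diverge.
Tracing x=-3, y=-5, z=3: f: t=195, then (max(z, x) == (9 - t)) is false, then y=-11, then ((t * -1) <= (-6 + t)) is true, then y=0, then q=1, then (i=3), then q=1, then returns 780 | g: s=200, then t=195, then (max(z, x) == (9 - t)) is false, then y=-11, then ((t * -1) <= (-6 + t)) is true, then y=0, then q=1, then q=1, then returns 780 — matching result 780.
Every one of the 378 inputs gives matching results.
verdict: equivalent


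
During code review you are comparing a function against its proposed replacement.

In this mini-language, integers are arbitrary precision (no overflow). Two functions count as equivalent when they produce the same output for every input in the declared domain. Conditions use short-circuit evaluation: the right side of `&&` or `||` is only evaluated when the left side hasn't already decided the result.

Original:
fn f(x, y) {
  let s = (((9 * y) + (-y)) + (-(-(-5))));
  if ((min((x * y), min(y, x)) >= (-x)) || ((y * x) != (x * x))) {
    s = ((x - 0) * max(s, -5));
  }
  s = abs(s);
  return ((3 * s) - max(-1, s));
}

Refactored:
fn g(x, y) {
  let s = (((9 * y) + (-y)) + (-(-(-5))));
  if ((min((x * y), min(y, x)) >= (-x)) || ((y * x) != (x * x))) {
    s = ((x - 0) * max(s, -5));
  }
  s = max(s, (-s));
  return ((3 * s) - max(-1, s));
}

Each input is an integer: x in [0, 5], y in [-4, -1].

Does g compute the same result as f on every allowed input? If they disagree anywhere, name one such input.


Comparing the listings, the differences include: min/max/abs usage differs.
One worked example (x=3, y=-4) — f: s = -37; ((min((x * y), min(y, x)) >= (-x)) || ((y * x) != (x * x))) -> true; s = -15; s = 15; return 30; g: s = -37; ((min((x * y), min(y, x)) >= (-x)) || ((y * x) != (x * x))) -> true; s = -15; s = 15; return 30; agreement on 30.
Every one of the 24 inputs gives matching results.
verdict: equivalent


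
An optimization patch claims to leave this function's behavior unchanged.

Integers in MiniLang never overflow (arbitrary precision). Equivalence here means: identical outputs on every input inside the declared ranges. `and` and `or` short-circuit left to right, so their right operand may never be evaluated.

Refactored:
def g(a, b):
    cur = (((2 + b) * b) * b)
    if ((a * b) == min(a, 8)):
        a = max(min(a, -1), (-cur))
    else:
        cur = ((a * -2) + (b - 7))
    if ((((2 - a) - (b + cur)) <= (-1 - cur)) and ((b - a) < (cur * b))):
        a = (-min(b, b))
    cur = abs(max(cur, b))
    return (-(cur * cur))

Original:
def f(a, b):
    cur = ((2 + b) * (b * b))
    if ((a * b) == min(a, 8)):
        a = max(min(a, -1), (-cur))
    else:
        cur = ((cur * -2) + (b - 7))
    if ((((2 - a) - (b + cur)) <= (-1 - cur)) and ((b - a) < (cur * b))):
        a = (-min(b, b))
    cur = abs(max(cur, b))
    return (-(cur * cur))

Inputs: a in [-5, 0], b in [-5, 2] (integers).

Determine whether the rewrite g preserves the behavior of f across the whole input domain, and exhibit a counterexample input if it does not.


Take a=-5, b=-5.
f: cur = -75; ((a * b) == min(a, 8)) -> false; cur = 138; ((((2 - a) - (b + cur)) <= (-1 - cur)) and ((b - a) < (cur * b))) -> false; cur = 138; return -19044
g: cur = -75; ((a * b) == min(a, 8)) -> false; cur = -2; ((((2 - a) - (b + cur)) <= (-1 - cur)) and ((b - a) < (cur * b))) -> false; cur = 2; return -4
-19044 != -4, so the rewrite changes behavior.
verdict: not equivalent; witness: a=-5, b=-5


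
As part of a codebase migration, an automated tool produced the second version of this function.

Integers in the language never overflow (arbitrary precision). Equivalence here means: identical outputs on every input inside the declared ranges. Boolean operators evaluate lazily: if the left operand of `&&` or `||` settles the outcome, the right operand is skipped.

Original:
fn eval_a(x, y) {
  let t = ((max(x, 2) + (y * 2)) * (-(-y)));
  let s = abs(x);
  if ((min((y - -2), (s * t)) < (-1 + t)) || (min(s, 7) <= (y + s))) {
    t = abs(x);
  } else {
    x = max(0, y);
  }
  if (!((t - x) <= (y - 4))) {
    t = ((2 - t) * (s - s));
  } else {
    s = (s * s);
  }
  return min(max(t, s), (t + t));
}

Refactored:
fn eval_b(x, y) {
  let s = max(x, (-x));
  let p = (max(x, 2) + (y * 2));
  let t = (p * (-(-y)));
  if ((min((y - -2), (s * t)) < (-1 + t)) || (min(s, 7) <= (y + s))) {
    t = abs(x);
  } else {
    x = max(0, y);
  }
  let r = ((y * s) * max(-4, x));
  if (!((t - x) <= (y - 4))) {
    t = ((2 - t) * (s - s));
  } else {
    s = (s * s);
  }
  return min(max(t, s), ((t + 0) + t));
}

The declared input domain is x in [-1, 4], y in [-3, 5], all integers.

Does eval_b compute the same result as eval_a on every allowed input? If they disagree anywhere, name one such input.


Changes here: min/max/abs usage differs, and constant usage differs, and statement counts differ, and arithmetic usage differs, and local variable names differ; the full 54-point sweep finds no disagreement.
verdict: equivalent


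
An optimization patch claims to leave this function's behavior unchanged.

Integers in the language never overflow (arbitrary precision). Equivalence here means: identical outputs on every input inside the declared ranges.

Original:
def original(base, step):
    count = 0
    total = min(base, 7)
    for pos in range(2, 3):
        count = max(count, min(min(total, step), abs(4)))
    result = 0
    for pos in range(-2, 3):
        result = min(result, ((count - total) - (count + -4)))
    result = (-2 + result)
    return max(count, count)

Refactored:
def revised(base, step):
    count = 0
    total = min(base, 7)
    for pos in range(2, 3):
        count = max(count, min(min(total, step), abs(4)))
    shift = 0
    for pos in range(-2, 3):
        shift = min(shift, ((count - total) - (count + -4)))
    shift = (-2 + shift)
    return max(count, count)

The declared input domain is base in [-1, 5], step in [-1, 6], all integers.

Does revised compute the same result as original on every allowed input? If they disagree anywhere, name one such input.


Equivalent — the differences include local variable names differ, yet no declared input distinguishes the two.
Spot check at base=1, step=-1 — original: count becomes 0; next total becomes 1; next at pos=2:; next count becomes 0; next result becomes 0; next at pos=-2:; next result becomes 0; next at pos=-1:; next result becomes 0; next at pos=0:; next result becomes 0; next at pos=1:; next result becomes 0; next at pos=2:; next result becomes 0; next result becomes -2; next final value 0. revised: count becomes 0; next total becomes 1; next at pos=2:; next count becomes 0; next shift becomes 0; next at pos=-2:; next shift becomes 0; next at pos=-1:; next shift becomes 0; next at pos=0:; next shift becomes 0; next at pos=1:; next shift becomes 0; next at pos=2:; next shift becomes 0; next shift becomes -2; next final value 0. Both give 0.
Across all 56 domain points the two functions coincide.
verdict: equivalent


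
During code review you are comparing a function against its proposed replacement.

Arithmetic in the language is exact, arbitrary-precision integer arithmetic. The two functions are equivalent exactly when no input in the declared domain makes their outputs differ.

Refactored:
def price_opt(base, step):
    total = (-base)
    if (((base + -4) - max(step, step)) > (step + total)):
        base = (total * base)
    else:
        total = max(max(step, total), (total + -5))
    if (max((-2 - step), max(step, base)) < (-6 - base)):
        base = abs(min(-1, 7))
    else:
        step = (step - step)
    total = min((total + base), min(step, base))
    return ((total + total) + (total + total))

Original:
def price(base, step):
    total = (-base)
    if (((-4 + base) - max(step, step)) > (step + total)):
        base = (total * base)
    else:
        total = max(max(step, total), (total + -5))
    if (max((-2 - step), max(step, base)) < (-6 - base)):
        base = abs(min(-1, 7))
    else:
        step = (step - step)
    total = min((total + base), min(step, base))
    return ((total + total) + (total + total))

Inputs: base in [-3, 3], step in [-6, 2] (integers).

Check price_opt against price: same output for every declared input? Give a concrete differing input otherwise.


Side by side, the visible changes include: same computation, different form.
One worked example (base=3, step=0) — price: total = -3; (((-4 + base) - max(step, step)) > (step + total)) -> true; base = -9; (max((-2 - step), max(step, base)) < (-6 - base)) -> true; base = 1; total = -2; return -8; price_opt: total = -3; (((base + -4) - max(step, step)) > (step + total)) -> true; base = -9; (max((-2 - step), max(step, base)) < (-6 - base)) -> true; base = 1; total = -2; return -8; agreement on -8.
Sweeping the whole domain (63 inputs) finds no disagreement.
verdict: equivalent


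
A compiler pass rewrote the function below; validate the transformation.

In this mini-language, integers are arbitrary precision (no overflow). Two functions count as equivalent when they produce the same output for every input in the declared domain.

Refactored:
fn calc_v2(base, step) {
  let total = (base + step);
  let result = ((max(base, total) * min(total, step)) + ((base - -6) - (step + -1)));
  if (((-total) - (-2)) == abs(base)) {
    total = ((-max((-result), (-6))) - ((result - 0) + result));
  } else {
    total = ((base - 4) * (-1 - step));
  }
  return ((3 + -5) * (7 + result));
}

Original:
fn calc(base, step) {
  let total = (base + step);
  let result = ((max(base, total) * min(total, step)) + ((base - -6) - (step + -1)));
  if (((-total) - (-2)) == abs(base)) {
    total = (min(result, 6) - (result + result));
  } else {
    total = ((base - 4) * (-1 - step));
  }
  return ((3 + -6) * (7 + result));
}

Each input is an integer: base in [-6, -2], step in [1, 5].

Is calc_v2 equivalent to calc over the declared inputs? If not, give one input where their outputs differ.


Input base=-6, step=1: -96 from calc versus -64 from calc_v2.
verdict: not equivalent; witness: base=-6, step=1


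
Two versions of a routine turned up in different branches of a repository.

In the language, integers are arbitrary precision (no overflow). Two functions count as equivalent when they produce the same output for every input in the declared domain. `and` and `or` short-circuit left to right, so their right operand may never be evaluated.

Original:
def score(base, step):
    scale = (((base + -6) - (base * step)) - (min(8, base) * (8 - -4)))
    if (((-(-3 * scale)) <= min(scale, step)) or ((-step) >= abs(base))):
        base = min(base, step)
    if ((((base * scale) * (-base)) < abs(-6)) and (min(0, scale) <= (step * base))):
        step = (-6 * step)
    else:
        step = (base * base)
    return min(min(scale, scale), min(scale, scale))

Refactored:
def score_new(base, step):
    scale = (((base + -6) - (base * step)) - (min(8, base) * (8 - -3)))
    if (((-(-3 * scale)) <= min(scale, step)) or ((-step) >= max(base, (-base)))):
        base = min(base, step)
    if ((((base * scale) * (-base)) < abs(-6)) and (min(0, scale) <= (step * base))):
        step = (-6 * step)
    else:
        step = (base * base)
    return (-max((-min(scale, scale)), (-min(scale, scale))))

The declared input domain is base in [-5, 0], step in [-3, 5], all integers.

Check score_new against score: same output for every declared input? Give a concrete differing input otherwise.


On input base=-5, step=-3, score returns 34 while score_new returns 29.
verdict: not equivalent; witness: base=-5, step=-3


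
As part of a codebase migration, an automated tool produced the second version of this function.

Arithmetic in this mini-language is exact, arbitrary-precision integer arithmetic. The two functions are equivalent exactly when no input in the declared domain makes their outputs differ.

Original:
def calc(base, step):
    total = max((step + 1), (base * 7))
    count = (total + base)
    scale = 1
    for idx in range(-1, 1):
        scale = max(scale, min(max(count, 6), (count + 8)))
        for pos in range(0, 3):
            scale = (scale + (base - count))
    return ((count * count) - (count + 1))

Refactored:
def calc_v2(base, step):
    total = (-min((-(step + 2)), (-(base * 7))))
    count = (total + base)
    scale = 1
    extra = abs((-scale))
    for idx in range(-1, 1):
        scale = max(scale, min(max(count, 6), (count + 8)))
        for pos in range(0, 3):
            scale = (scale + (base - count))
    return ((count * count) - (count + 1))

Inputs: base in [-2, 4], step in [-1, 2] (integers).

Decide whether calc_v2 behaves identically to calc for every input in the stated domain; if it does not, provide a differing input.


Not equivalent: base=-2, step=-1 separates them (5 vs 1).
calc: total = 0; count = -2; scale = 1; [idx=-1]; scale = 6; [pos=0]; scale = 6; [pos=1]; scale = 6; [pos=2]; scale = 6; [idx=0]; scale = 6; [pos=0]; scale = 6; [pos=1]; scale = 6; [pos=2]; scale = 6; return 5
calc_v2: total = 1; count = -1; scale = 1; extra = 1; [idx=-1]; scale = 6; [pos=0]; scale = 5; [pos=1]; scale = 4; [pos=2]; scale = 3; [idx=0]; scale = 6; [pos=0]; scale = 5; [pos=1]; scale = 4; [pos=2]; scale = 3; return 1
verdict: not equivalent; witness: base=-2, step=-1
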